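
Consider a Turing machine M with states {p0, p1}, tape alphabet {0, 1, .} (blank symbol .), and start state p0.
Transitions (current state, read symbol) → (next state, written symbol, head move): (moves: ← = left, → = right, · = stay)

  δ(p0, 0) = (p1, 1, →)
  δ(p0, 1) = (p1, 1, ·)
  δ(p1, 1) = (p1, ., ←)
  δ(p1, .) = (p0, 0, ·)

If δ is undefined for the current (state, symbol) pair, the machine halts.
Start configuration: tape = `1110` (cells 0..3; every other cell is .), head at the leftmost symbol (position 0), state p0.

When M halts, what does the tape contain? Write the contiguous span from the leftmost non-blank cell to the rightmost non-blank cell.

1111110

state=p0 head=0 tape=...[1]110   (p0,1)→(p1,1,·)
state=p1 head=0 tape=...[1]110   (p1,1)→(p1,.,←)
state=p1 head=-1 tape=..[.].110   (p1,.)→(p0,0,·)
state=p0 head=-1 tape=..[0].110   (p0,0)→(p1,1,→)
state=p1 head=0 tape=..1[.]110   (p1,.)→(p0,0,·)
state=p0 head=0 tape=..1[0]110   (p0,0)→(p1,1,→)
state=p1 head=1 tape=..11[1]10   (p1,1)→(p1,.,←)
state=p1 head=0 tape=..1[1].10   (p1,1)→(p1,.,←)
state=p1 head=-1 tape=..[1]..10   (p1,1)→(p1,.,←)
state=p1 head=-2 tape=.[.]...10   (p1,.)→(p0,0,·)
state=p0 head=-2 tape=.[0]...10   (p0,0)→(p1,1,→)
state=p1 head=-1 tape=.1[.]..10   (p1,.)→(p0,0,·)
state=p0 head=-1 tape=.1[0]..10   (p0,0)→(p1,1,→)
state=p1 head=0 tape=.11[.].10   (p1,.)→(p0,0,·)
state=p0 head=0 tape=.11[0].10   (p0,0)→(p1,1,→)
state=p1 head=1 tape=.111[.]10   (p1,.)→(p0,0,·)
state=p0 head=1 tape=.111[0]10   (p0,0)→(p1,1,→)
state=p1 head=2 tape=.1111[1]0   (p1,1)→(p1,.,←)
state=p1 head=1 tape=.111[1].0   (p1,1)→(p1,.,←)
state=p1 head=0 tape=.11[1]..0   (p1,1)→(p1,.,←)
state=p1 head=-1 tape=.1[1]...0   (p1,1)→(p1,.,←)
state=p1 head=-2 tape=.[1]....0   (p1,1)→(p1,.,←)
state=p1 head=-3 tape=[.].....0   (p1,.)→(p0,0,·)
state=p0 head=-3 tape=[0].....0   (p0,0)→(p1,1,→)
state=p1 head=-2 tape=1[.]....0   (p1,.)→(p0,0,·)
state=p0 head=-2 tape=1[0]....0   (p0,0)→(p1,1,→)
state=p1 head=-1 tape=11[.]...0   (p1,.)→(p0,0,·)
state=p0 head=-1 tape=11[0]...0   (p0,0)→(p1,1,→)
state=p1 head=0 tape=111[.]..0   (p1,.)→(p0,0,·)
state=p0 head=0 tape=111[0]..0   (p0,0)→(p1,1,→)
state=p1 head=1 tape=1111[.].0   (p1,.)→(p0,0,·)
state=p0 head=1 tape=1111[0].0   (p0,0)→(p1,1,→)
state=p1 head=2 tape=11111[.]0   (p1,.)→(p0,0,·)
state=p0 head=2 tape=11111[0]0   (p0,0)→(p1,1,→)
state=p1 head=3 tape=111111[0]
The non-blank tape span at halt is 1111110.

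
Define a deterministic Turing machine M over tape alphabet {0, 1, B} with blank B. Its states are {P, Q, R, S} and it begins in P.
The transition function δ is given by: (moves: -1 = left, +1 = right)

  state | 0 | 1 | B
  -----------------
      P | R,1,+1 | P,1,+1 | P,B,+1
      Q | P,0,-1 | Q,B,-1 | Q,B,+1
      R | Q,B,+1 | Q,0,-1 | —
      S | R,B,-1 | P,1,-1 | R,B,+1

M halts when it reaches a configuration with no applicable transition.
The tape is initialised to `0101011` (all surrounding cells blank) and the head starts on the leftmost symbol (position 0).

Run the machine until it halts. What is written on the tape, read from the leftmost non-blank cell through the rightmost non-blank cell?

1BBBB1

P | B[0]101011B   read 0 → write 1, move +1, go to R
R | B1[1]01011B   read 1 → write 0, move -1, go to Q
Q | B[1]001011B   read 1 → write B, move -1, go to Q
Q | [B]B001011B   read B → write B, move +1, go to Q
Q | B[B]001011B   read B → write B, move +1, go to Q
Q | BB[0]01011B   read 0 → write 0, move -1, go to P
P | B[B]001011B   read B → write B, move +1, go to P
P | BB[0]01011B   read 0 → write 1, move +1, go to R
R | BB1[0]1011B   read 0 → write B, move +1, go to Q
Q | BB1B[1]011B   read 1 → write B, move -1, go to Q
Q | BB1[B]B011B   read B → write B, move +1, go to Q
Q | BB1B[B]011B   read B → write B, move +1, go to Q
Q | BB1BB[0]11B   read 0 → write 0, move -1, go to P
P | BB1B[B]011B   read B → write B, move +1, go to P
P | BB1BB[0]11B   read 0 → write 1, move +1, go to R
R | BB1BB1[1]1B   read 1 → write 0, move -1, go to Q
Q | BB1BB[1]01B   read 1 → write B, move -1, go to Q
Q | BB1B[B]B01B   read B → write B, move +1, go to Q
Q | BB1BB[B]01B   read B → write B, move +1, go to Q
Q | BB1BBB[0]1B   read 0 → write 0, move -1, go to P
P | BB1BB[B]01B   read B → write B, move +1, go to P
P | BB1BBB[0]1B   read 0 → write 1, move +1, go to R
R | BB1BBB1[1]B   read 1 → write 0, move -1, go to Q
Q | BB1BBB[1]0B   read 1 → write B, move -1, go to Q
Q | BB1BB[B]B0B   read B → write B, move +1, go to Q
Q | BB1BBB[B]0B   read B → write B, move +1, go to Q
Q | BB1BBBB[0]B   read 0 → write 0, move -1, go to P
P | BB1BBB[B]0B   read B → write B, move +1, go to P
P | BB1BBBB[0]B   read 0 → write 1, move +1, go to R
R | BB1BBBB1[B]
The non-blank tape span at halt is 1BBBB1.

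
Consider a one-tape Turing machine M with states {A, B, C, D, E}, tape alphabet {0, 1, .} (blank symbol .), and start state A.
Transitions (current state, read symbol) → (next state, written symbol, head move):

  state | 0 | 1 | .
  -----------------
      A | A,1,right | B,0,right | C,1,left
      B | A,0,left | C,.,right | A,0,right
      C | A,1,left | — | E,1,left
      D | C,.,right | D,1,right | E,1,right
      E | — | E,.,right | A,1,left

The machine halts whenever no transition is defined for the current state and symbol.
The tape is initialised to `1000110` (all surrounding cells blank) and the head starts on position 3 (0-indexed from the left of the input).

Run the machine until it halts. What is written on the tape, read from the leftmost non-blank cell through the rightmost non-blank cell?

1000.11

state=A head=3 tape=100[0]110   (A,0)→(A,1,right)
state=A head=4 tape=1001[1]10   (A,1)→(B,0,right)
state=B head=5 tape=10010[1]0   (B,1)→(C,.,right)
state=C head=6 tape=10010.[0]   (C,0)→(A,1,left)
state=A head=5 tape=10010[.]1   (A,.)→(C,1,left)
state=C head=4 tape=1001[0]11   (C,0)→(A,1,left)
state=A head=3 tape=100[1]111   (A,1)→(B,0,right)
state=B head=4 tape=1000[1]11   (B,1)→(C,.,right)
state=C head=5 tape=1000.[1]1
The non-blank tape span at halt is 1000.11.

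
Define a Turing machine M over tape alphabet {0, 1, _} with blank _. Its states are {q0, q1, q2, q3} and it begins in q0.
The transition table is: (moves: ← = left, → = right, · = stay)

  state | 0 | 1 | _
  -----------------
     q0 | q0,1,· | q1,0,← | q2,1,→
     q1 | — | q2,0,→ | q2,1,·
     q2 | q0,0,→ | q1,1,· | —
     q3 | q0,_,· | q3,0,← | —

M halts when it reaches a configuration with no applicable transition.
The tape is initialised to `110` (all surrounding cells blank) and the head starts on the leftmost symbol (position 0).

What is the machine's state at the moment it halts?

state=q0 head=0 tape=_[1]10   (q0,1)→(q1,0,←)
state=q1 head=-1 tape=[_]010   (q1,_)→(q2,1,·)
state=q2 head=-1 tape=[1]010   (q2,1)→(q1,1,·)
state=q1 head=-1 tape=[1]010   (q1,1)→(q2,0,→)
state=q2 head=0 tape=0[0]10   (q2,0)→(q0,0,→)
state=q0 head=1 tape=00[1]0   (q0,1)→(q1,0,←)
state=q1 head=0 tape=0[0]00
No transition is defined for (q1, 0); M halts in state q1.

q1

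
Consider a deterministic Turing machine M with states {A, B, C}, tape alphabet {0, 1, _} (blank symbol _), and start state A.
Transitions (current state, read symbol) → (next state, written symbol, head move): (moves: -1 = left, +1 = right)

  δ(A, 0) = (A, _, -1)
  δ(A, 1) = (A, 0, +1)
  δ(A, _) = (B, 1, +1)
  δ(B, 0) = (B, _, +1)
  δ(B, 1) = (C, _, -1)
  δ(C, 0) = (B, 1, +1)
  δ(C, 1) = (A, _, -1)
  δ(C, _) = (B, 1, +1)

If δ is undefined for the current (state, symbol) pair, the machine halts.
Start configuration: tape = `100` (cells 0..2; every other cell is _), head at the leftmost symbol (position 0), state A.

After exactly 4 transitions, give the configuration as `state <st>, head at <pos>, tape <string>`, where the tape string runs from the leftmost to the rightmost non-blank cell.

state B, head at 0, tape 1__0

A | _[1]00   read 1 → write 0, move +1, go to A
A | _0[0]0   read 0 → write _, move -1, go to A
A | _[0]_0   read 0 → write _, move -1, go to A
A | [_]__0   read _ → write 1, move +1, go to B
B | 1[_]_0
After 4 steps: state B, head at 0, tape 1__0.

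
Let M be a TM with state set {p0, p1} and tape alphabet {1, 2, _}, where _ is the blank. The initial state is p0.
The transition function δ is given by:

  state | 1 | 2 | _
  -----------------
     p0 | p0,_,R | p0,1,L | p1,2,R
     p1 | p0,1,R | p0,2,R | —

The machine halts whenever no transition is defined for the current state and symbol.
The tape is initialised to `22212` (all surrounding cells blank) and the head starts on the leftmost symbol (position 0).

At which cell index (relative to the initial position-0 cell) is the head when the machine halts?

p0 | _[2]2212__   read 2 → write 1, move L, go to p0
p0 | [_]12212__   read _ → write 2, move R, go to p1
p1 | 2[1]2212__   read 1 → write 1, move R, go to p0
p0 | 21[2]212__   read 2 → write 1, move L, go to p0
p0 | 2[1]1212__   read 1 → write _, move R, go to p0
p0 | 2_[1]212__   read 1 → write _, move R, go to p0
p0 | 2__[2]12__   read 2 → write 1, move L, go to p0
p0 | 2_[_]112__   read _ → write 2, move R, go to p1
p1 | 2_2[1]12__   read 1 → write 1, move R, go to p0
p0 | 2_21[1]2__   read 1 → write _, move R, go to p0
p0 | 2_21_[2]__   read 2 → write 1, move L, go to p0
p0 | 2_21[_]1__   read _ → write 2, move R, go to p1
p1 | 2_212[1]__   read 1 → write 1, move R, go to p0
p0 | 2_2121[_]_   read _ → write 2, move R, go to p1
p1 | 2_21212[_]
At halt the head is at cell 6.

6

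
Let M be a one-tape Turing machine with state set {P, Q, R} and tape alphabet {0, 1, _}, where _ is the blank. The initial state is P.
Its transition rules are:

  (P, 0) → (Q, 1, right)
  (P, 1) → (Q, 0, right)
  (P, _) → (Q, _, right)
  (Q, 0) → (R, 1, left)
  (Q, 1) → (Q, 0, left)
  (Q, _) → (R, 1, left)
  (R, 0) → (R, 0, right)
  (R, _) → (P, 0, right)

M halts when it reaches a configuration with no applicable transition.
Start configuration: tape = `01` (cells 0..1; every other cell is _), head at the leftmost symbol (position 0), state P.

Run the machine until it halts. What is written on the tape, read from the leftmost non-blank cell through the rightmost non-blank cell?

0010

P | __[0]1   read 0 → write 1, move right, go to Q
Q | __1[1]   read 1 → write 0, move left, go to Q
Q | __[1]0   read 1 → write 0, move left, go to Q
Q | _[_]00   read _ → write 1, move left, go to R
R | [_]100   read _ → write 0, move right, go to P
P | 0[1]00   read 1 → write 0, move right, go to Q
Q | 00[0]0   read 0 → write 1, move left, go to R
R | 0[0]10   read 0 → write 0, move right, go to R
R | 00[1]0
The non-blank tape span at halt is 0010.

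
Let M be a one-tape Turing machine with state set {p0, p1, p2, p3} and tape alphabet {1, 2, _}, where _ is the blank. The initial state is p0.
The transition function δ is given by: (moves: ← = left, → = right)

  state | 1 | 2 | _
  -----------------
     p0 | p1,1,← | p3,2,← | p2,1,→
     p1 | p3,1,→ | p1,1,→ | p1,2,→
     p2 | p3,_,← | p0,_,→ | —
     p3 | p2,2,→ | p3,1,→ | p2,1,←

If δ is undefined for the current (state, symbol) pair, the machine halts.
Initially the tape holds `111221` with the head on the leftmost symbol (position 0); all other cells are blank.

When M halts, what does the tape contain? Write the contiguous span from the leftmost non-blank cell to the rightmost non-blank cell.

22_1221

p0 | _[1]11221   read 1 → write 1, move ←, go to p1
p1 | [_]111221   read _ → write 2, move →, go to p1
p1 | 2[1]11221   read 1 → write 1, move →, go to p3
p3 | 21[1]1221   read 1 → write 2, move →, go to p2
p2 | 212[1]221   read 1 → write _, move ←, go to p3
p3 | 21[2]_221   read 2 → write 1, move →, go to p3
p3 | 211[_]221   read _ → write 1, move ←, go to p2
p2 | 21[1]1221   read 1 → write _, move ←, go to p3
p3 | 2[1]_1221   read 1 → write 2, move →, go to p2
p2 | 22[_]1221
The non-blank tape span at halt is 22_1221.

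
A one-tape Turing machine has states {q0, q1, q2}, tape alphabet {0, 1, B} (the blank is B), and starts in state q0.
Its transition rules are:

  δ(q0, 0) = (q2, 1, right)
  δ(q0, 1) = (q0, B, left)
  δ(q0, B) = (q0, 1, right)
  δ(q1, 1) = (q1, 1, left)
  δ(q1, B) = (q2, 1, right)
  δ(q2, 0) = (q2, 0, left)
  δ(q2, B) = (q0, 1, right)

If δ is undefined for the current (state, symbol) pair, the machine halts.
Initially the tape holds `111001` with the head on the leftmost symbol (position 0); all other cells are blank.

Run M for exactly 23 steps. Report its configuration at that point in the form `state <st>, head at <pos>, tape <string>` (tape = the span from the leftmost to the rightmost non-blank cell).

state=q0 head=0 tape=BBB[1]11001   (q0,1)→(q0,B,left)
state=q0 head=-1 tape=BB[B]B11001   (q0,B)→(q0,1,right)
state=q0 head=0 tape=BB1[B]11001   (q0,B)→(q0,1,right)
state=q0 head=1 tape=BB11[1]1001   (q0,1)→(q0,B,left)
state=q0 head=0 tape=BB1[1]B1001   (q0,1)→(q0,B,left)
state=q0 head=-1 tape=BB[1]BB1001   (q0,1)→(q0,B,left)
state=q0 head=-2 tape=B[B]BBB1001   (q0,B)→(q0,1,right)
state=q0 head=-1 tape=B1[B]BB1001   (q0,B)→(q0,1,right)
state=q0 head=0 tape=B11[B]B1001   (q0,B)→(q0,1,right)
state=q0 head=1 tape=B111[B]1001   (q0,B)→(q0,1,right)
state=q0 head=2 tape=B1111[1]001   (q0,1)→(q0,B,left)
state=q0 head=1 tape=B111[1]B001   (q0,1)→(q0,B,left)
state=q0 head=0 tape=B11[1]BB001   (q0,1)→(q0,B,left)
state=q0 head=-1 tape=B1[1]BBB001   (q0,1)→(q0,B,left)
state=q0 head=-2 tape=B[1]BBBB001   (q0,1)→(q0,B,left)
state=q0 head=-3 tape=[B]BBBBB001   (q0,B)→(q0,1,right)
state=q0 head=-2 tape=1[B]BBBB001   (q0,B)→(q0,1,right)
state=q0 head=-1 tape=11[B]BBB001   (q0,B)→(q0,1,right)
state=q0 head=0 tape=111[B]BB001   (q0,B)→(q0,1,right)
state=q0 head=1 tape=1111[B]B001   (q0,B)→(q0,1,right)
state=q0 head=2 tape=11111[B]001   (q0,B)→(q0,1,right)
state=q0 head=3 tape=111111[0]01   (q0,0)→(q2,1,right)
state=q2 head=4 tape=1111111[0]1   (q2,0)→(q2,0,left)
state=q2 head=3 tape=111111[1]01
After 23 steps: state q2, head at 3, tape 111111101.

state q2, head at 3, tape 111111101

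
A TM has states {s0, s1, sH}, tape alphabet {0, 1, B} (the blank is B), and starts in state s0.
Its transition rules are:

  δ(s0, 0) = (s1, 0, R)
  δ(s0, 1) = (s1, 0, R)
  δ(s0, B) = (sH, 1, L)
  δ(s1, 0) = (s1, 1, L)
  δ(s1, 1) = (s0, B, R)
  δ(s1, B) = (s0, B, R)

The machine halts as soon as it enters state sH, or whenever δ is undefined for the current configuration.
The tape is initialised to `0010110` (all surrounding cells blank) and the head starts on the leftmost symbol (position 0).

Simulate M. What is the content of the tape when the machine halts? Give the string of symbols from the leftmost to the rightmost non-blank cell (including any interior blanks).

s0 | B[0]010110BB   read 0 → write 0, move R, go to s1
s1 | B0[0]10110BB   read 0 → write 1, move L, go to s1
s1 | B[0]110110BB   read 0 → write 1, move L, go to s1
s1 | [B]1110110BB   read B → write B, move R, go to s0
s0 | B[1]110110BB   read 1 → write 0, move R, go to s1
s1 | B0[1]10110BB   read 1 → write B, move R, go to s0
s0 | B0B[1]0110BB   read 1 → write 0, move R, go to s1
s1 | B0B0[0]110BB   read 0 → write 1, move L, go to s1
s1 | B0B[0]1110BB   read 0 → write 1, move L, go to s1
s1 | B0[B]11110BB   read B → write B, move R, go to s0
s0 | B0B[1]1110BB   read 1 → write 0, move R, go to s1
s1 | B0B0[1]110BB   read 1 → write B, move R, go to s0
s0 | B0B0B[1]10BB   read 1 → write 0, move R, go to s1
s1 | B0B0B0[1]0BB   read 1 → write B, move R, go to s0
s0 | B0B0B0B[0]BB   read 0 → write 0, move R, go to s1
s1 | B0B0B0B0[B]B   read B → write B, move R, go to s0
s0 | B0B0B0B0B[B]   read B → write 1, move L, go to sH
sH | B0B0B0B0[B]1
The non-blank tape span at halt is 0B0B0B0B1.

0B0B0B0B1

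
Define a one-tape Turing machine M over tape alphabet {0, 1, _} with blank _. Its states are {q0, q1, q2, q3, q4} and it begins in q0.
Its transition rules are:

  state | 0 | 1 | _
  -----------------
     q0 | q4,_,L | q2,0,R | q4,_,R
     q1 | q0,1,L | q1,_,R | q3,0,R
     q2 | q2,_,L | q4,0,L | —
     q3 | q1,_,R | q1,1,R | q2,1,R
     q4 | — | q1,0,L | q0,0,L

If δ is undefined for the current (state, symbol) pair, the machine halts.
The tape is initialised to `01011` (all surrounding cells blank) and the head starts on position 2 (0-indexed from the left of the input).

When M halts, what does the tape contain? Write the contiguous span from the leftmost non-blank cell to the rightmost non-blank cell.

q0 | _01[0]11___   read 0 → write _, move L, go to q4
q4 | _0[1]_11___   read 1 → write 0, move L, go to q1
q1 | _[0]0_11___   read 0 → write 1, move L, go to q0
q0 | [_]10_11___   read _ → write _, move R, go to q4
q4 | _[1]0_11___   read 1 → write 0, move L, go to q1
q1 | [_]00_11___   read _ → write 0, move R, go to q3
q3 | 0[0]0_11___   read 0 → write _, move R, go to q1
q1 | 0_[0]_11___   read 0 → write 1, move L, go to q0
q0 | 0[_]1_11___   read _ → write _, move R, go to q4
q4 | 0_[1]_11___   read 1 → write 0, move L, go to q1
q1 | 0[_]0_11___   read _ → write 0, move R, go to q3
q3 | 00[0]_11___   read 0 → write _, move R, go to q1
q1 | 00_[_]11___   read _ → write 0, move R, go to q3
q3 | 00_0[1]1___   read 1 → write 1, move R, go to q1
q1 | 00_01[1]___   read 1 → write _, move R, go to q1
q1 | 00_01_[_]__   read _ → write 0, move R, go to q3
q3 | 00_01_0[_]_   read _ → write 1, move R, go to q2
q2 | 00_01_01[_]
The non-blank tape span at halt is 00_01_01.

00_01_01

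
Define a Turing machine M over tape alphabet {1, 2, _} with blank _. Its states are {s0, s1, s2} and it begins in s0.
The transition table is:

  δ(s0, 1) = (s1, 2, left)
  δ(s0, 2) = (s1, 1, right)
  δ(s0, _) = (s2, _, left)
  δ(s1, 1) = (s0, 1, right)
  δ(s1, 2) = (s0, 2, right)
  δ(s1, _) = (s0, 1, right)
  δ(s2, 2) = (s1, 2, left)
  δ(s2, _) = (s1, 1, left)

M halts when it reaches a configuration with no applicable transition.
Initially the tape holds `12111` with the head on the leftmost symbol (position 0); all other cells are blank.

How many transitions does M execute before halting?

state=s0 head=0 tape=_[1]2111__   (s0,1)→(s1,2,left)
state=s1 head=-1 tape=[_]22111__   (s1,_)→(s0,1,right)
state=s0 head=0 tape=1[2]2111__   (s0,2)→(s1,1,right)
state=s1 head=1 tape=11[2]111__   (s1,2)→(s0,2,right)
state=s0 head=2 tape=112[1]11__   (s0,1)→(s1,2,left)
state=s1 head=1 tape=11[2]211__   (s1,2)→(s0,2,right)
state=s0 head=2 tape=112[2]11__   (s0,2)→(s1,1,right)
state=s1 head=3 tape=1121[1]1__   (s1,1)→(s0,1,right)
state=s0 head=4 tape=11211[1]__   (s0,1)→(s1,2,left)
state=s1 head=3 tape=1121[1]2__   (s1,1)→(s0,1,right)
state=s0 head=4 tape=11211[2]__   (s0,2)→(s1,1,right)
state=s1 head=5 tape=112111[_]_   (s1,_)→(s0,1,right)
state=s0 head=6 tape=1121111[_]   (s0,_)→(s2,_,left)
state=s2 head=5 tape=112111[1]_
M halts after 13 transitions.

13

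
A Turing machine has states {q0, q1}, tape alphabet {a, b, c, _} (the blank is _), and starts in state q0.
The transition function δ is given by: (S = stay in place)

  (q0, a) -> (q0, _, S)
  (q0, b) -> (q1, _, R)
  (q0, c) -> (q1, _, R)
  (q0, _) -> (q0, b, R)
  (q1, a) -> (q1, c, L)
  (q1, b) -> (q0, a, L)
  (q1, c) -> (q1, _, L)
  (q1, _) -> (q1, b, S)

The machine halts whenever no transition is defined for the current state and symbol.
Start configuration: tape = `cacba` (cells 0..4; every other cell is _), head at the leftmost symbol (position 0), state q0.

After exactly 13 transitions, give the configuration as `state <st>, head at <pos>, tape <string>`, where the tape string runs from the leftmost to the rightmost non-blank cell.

state q1, head at 0, tape b_c_ba

state=q0 head=0 tape=_[c]acba   (q0,c)→(q1,_,R)
state=q1 head=1 tape=__[a]cba   (q1,a)→(q1,c,L)
state=q1 head=0 tape=_[_]ccba   (q1,_)→(q1,b,S)
state=q1 head=0 tape=_[b]ccba   (q1,b)→(q0,a,L)
state=q0 head=-1 tape=[_]accba   (q0,_)→(q0,b,R)
state=q0 head=0 tape=b[a]ccba   (q0,a)→(q0,_,S)
state=q0 head=0 tape=b[_]ccba   (q0,_)→(q0,b,R)
state=q0 head=1 tape=bb[c]cba   (q0,c)→(q1,_,R)
state=q1 head=2 tape=bb_[c]ba   (q1,c)→(q1,_,L)
state=q1 head=1 tape=bb[_]_ba   (q1,_)→(q1,b,S)
state=q1 head=1 tape=bb[b]_ba   (q1,b)→(q0,a,L)
state=q0 head=0 tape=b[b]a_ba   (q0,b)→(q1,_,R)
state=q1 head=1 tape=b_[a]_ba   (q1,a)→(q1,c,L)
state=q1 head=0 tape=b[_]c_ba
After 13 steps: state q1, head at 0, tape b_c_ba.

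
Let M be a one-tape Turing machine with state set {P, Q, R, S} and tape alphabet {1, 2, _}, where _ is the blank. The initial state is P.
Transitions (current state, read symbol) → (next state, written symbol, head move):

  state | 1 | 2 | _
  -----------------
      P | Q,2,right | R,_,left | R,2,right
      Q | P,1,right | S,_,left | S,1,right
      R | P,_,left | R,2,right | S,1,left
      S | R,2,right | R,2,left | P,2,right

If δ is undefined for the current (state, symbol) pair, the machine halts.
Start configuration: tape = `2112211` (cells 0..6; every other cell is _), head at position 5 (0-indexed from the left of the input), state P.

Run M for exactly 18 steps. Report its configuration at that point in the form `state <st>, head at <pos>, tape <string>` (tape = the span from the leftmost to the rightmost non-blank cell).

P | 21122[1]1__   read 1 → write 2, move right, go to Q
Q | 211222[1]__   read 1 → write 1, move right, go to P
P | 2112221[_]_   read _ → write 2, move right, go to R
R | 21122212[_]   read _ → write 1, move left, go to S
S | 2112221[2]1   read 2 → write 2, move left, go to R
R | 211222[1]21   read 1 → write _, move left, go to P
P | 21122[2]_21   read 2 → write _, move left, go to R
R | 2112[2]__21   read 2 → write 2, move right, go to R
R | 21122[_]_21   read _ → write 1, move left, go to S
S | 2112[2]1_21   read 2 → write 2, move left, go to R
R | 211[2]21_21   read 2 → write 2, move right, go to R
R | 2112[2]1_21   read 2 → write 2, move right, go to R
R | 21122[1]_21   read 1 → write _, move left, go to P
P | 2112[2]__21   read 2 → write _, move left, go to R
R | 211[2]___21   read 2 → write 2, move right, go to R
R | 2112[_]__21   read _ → write 1, move left, go to S
S | 211[2]1__21   read 2 → write 2, move left, go to R
R | 21[1]21__21   read 1 → write _, move left, go to P
P | 2[1]_21__21
After 18 steps: state P, head at 1, tape 21_21__21.

state P, head at 1, tape 21_21__21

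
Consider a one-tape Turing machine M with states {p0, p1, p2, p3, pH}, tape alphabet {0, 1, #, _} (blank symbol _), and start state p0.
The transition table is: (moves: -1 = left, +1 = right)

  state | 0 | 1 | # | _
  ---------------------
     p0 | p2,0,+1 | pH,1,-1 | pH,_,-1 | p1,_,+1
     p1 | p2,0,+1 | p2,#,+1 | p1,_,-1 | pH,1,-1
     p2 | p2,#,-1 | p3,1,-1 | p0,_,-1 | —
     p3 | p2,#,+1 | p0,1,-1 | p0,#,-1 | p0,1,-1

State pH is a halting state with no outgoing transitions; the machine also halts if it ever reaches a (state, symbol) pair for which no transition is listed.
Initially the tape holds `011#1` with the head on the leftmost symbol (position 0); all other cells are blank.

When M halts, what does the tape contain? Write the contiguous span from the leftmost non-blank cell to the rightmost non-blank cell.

1_11#1

p0 | __[0]11#1   read 0 → write 0, move +1, go to p2
p2 | __0[1]1#1   read 1 → write 1, move -1, go to p3
p3 | __[0]11#1   read 0 → write #, move +1, go to p2
p2 | __#[1]1#1   read 1 → write 1, move -1, go to p3
p3 | __[#]11#1   read # → write #, move -1, go to p0
p0 | _[_]#11#1   read _ → write _, move +1, go to p1
p1 | __[#]11#1   read # → write _, move -1, go to p1
p1 | _[_]_11#1   read _ → write 1, move -1, go to pH
pH | [_]1_11#1
The non-blank tape span at halt is 1_11#1.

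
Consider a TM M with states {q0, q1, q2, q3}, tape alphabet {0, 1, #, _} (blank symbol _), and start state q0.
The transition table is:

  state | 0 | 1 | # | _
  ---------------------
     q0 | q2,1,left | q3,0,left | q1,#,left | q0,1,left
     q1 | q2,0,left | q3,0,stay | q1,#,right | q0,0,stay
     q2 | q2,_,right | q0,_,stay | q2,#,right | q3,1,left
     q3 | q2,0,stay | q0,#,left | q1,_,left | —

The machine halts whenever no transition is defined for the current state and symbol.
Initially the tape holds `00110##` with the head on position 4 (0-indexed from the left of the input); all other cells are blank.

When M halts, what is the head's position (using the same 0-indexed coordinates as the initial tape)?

-2

q0 | __0011[0]##   read 0 → write 1, move left, go to q2
q2 | __001[1]1##   read 1 → write _, move stay, go to q0
q0 | __001[_]1##   read _ → write 1, move left, go to q0
q0 | __00[1]11##   read 1 → write 0, move left, go to q3
q3 | __0[0]011##   read 0 → write 0, move stay, go to q2
q2 | __0[0]011##   read 0 → write _, move right, go to q2
q2 | __0_[0]11##   read 0 → write _, move right, go to q2
q2 | __0__[1]1##   read 1 → write _, move stay, go to q0
q0 | __0__[_]1##   read _ → write 1, move left, go to q0
q0 | __0_[_]11##   read _ → write 1, move left, go to q0
q0 | __0[_]111##   read _ → write 1, move left, go to q0
q0 | __[0]1111##   read 0 → write 1, move left, go to q2
q2 | _[_]11111##   read _ → write 1, move left, go to q3
q3 | [_]111111##
At halt the head is at cell -2.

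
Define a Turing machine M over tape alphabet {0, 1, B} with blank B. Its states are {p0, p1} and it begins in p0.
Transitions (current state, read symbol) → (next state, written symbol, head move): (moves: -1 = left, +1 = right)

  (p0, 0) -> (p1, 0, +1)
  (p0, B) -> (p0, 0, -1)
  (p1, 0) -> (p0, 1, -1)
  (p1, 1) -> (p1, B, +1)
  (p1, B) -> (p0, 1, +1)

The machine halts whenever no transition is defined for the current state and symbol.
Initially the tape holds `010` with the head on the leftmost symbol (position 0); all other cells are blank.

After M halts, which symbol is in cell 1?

B

p0 | [0]10BB   read 0 → write 0, move +1, go to p1
p1 | 0[1]0BB   read 1 → write B, move +1, go to p1
p1 | 0B[0]BB   read 0 → write 1, move -1, go to p0
p0 | 0[B]1BB   read B → write 0, move -1, go to p0
p0 | [0]01BB   read 0 → write 0, move +1, go to p1
p1 | 0[0]1BB   read 0 → write 1, move -1, go to p0
p0 | [0]11BB   read 0 → write 0, move +1, go to p1
p1 | 0[1]1BB   read 1 → write B, move +1, go to p1
p1 | 0B[1]BB   read 1 → write B, move +1, go to p1
p1 | 0BB[B]B   read B → write 1, move +1, go to p0
p0 | 0BB1[B]   read B → write 0, move -1, go to p0
p0 | 0BB[1]0
Cell 1 holds B when M halts.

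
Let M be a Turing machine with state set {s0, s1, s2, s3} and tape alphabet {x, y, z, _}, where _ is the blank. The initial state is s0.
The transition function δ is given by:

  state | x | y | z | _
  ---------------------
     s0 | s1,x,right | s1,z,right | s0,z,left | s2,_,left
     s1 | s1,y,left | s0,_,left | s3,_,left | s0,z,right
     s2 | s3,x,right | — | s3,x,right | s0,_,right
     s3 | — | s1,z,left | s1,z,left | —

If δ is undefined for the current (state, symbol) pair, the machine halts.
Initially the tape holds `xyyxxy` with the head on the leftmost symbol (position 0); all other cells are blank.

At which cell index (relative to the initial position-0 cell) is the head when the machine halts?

-2

state=s0 head=0 tape=__[x]yyxxy   (s0,x)→(s1,x,right)
state=s1 head=1 tape=__x[y]yxxy   (s1,y)→(s0,_,left)
state=s0 head=0 tape=__[x]_yxxy   (s0,x)→(s1,x,right)
state=s1 head=1 tape=__x[_]yxxy   (s1,_)→(s0,z,right)
state=s0 head=2 tape=__xz[y]xxy   (s0,y)→(s1,z,right)
state=s1 head=3 tape=__xzz[x]xy   (s1,x)→(s1,y,left)
state=s1 head=2 tape=__xz[z]yxy   (s1,z)→(s3,_,left)
state=s3 head=1 tape=__x[z]_yxy   (s3,z)→(s1,z,left)
state=s1 head=0 tape=__[x]z_yxy   (s1,x)→(s1,y,left)
state=s1 head=-1 tape=_[_]yz_yxy   (s1,_)→(s0,z,right)
state=s0 head=0 tape=_z[y]z_yxy   (s0,y)→(s1,z,right)
state=s1 head=1 tape=_zz[z]_yxy   (s1,z)→(s3,_,left)
state=s3 head=0 tape=_z[z]__yxy   (s3,z)→(s1,z,left)
state=s1 head=-1 tape=_[z]z__yxy   (s1,z)→(s3,_,left)
state=s3 head=-2 tape=[_]_z__yxy
At halt the head is at cell -2.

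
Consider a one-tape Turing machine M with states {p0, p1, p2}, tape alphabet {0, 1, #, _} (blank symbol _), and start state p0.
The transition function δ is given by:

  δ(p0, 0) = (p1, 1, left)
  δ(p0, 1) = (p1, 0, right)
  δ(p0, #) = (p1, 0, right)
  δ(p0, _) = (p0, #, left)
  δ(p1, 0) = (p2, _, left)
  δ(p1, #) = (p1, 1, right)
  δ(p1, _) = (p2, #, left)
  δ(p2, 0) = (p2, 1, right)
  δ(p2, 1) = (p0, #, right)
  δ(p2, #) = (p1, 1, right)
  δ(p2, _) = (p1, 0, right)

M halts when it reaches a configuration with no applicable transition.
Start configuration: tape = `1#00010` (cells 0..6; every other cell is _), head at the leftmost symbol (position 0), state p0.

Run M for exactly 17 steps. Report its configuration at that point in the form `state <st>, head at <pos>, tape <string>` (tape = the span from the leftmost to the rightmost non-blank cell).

state p1, head at 5, tape 0000110

p0 | [1]#00010   read 1 → write 0, move right, go to p1
p1 | 0[#]00010   read # → write 1, move right, go to p1
p1 | 01[0]0010   read 0 → write _, move left, go to p2
p2 | 0[1]_0010   read 1 → write #, move right, go to p0
p0 | 0#[_]0010   read _ → write #, move left, go to p0
p0 | 0[#]#0010   read # → write 0, move right, go to p1
p1 | 00[#]0010   read # → write 1, move right, go to p1
p1 | 001[0]010   read 0 → write _, move left, go to p2
p2 | 00[1]_010   read 1 → write #, move right, go to p0
p0 | 00#[_]010   read _ → write #, move left, go to p0
p0 | 00[#]#010   read # → write 0, move right, go to p1
p1 | 000[#]010   read # → write 1, move right, go to p1
p1 | 0001[0]10   read 0 → write _, move left, go to p2
p2 | 000[1]_10   read 1 → write #, move right, go to p0
p0 | 000#[_]10   read _ → write #, move left, go to p0
p0 | 000[#]#10   read # → write 0, move right, go to p1
p1 | 0000[#]10   read # → write 1, move right, go to p1
p1 | 00001[1]0
After 17 steps: state p1, head at 5, tape 0000110.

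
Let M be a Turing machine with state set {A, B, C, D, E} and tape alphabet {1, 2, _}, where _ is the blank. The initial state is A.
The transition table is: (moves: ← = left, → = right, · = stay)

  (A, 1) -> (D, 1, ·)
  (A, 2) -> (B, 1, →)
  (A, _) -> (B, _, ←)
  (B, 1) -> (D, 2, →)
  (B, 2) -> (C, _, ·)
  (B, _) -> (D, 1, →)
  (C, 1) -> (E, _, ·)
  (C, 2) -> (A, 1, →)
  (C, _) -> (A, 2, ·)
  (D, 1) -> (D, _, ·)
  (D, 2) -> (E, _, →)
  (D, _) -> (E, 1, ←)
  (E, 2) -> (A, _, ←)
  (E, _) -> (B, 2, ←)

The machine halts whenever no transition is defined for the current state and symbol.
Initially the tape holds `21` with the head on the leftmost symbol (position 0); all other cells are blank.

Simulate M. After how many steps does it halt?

state=A head=0 tape=__[2]1_   (A,2)→(B,1,→)
state=B head=1 tape=__1[1]_   (B,1)→(D,2,→)
state=D head=2 tape=__12[_]   (D,_)→(E,1,←)
state=E head=1 tape=__1[2]1   (E,2)→(A,_,←)
state=A head=0 tape=__[1]_1   (A,1)→(D,1,·)
state=D head=0 tape=__[1]_1   (D,1)→(D,_,·)
state=D head=0 tape=__[_]_1   (D,_)→(E,1,←)
state=E head=-1 tape=_[_]1_1   (E,_)→(B,2,←)
state=B head=-2 tape=[_]21_1   (B,_)→(D,1,→)
state=D head=-1 tape=1[2]1_1   (D,2)→(E,_,→)
state=E head=0 tape=1_[1]_1
M halts after 10 transitions.

10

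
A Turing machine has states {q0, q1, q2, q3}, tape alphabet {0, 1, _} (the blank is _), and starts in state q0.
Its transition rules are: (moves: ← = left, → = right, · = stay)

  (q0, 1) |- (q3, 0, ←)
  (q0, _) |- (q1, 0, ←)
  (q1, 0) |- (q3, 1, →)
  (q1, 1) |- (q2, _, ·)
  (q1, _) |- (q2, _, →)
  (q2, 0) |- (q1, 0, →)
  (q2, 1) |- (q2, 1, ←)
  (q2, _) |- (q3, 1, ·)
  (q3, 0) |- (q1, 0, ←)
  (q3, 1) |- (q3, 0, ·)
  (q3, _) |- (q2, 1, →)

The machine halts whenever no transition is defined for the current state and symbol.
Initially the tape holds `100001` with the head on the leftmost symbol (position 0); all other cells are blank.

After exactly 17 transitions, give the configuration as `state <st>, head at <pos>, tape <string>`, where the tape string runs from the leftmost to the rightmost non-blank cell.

q0 | _[1]00001   read 1 → write 0, move ←, go to q3
q3 | [_]000001   read _ → write 1, move →, go to q2
q2 | 1[0]00001   read 0 → write 0, move →, go to q1
q1 | 10[0]0001   read 0 → write 1, move →, go to q3
q3 | 101[0]001   read 0 → write 0, move ←, go to q1
q1 | 10[1]0001   read 1 → write _, move ·, go to q2
q2 | 10[_]0001   read _ → write 1, move ·, go to q3
q3 | 10[1]0001   read 1 → write 0, move ·, go to q3
q3 | 10[0]0001   read 0 → write 0, move ←, go to q1
q1 | 1[0]00001   read 0 → write 1, move →, go to q3
q3 | 11[0]0001   read 0 → write 0, move ←, go to q1
q1 | 1[1]00001   read 1 → write _, move ·, go to q2
q2 | 1[_]00001   read _ → write 1, move ·, go to q3
q3 | 1[1]00001   read 1 → write 0, move ·, go to q3
q3 | 1[0]00001   read 0 → write 0, move ←, go to q1
q1 | [1]000001   read 1 → write _, move ·, go to q2
q2 | [_]000001   read _ → write 1, move ·, go to q3
q3 | [1]000001
After 17 steps: state q3, head at -1, tape 1000001.

state q3, head at -1, tape 1000001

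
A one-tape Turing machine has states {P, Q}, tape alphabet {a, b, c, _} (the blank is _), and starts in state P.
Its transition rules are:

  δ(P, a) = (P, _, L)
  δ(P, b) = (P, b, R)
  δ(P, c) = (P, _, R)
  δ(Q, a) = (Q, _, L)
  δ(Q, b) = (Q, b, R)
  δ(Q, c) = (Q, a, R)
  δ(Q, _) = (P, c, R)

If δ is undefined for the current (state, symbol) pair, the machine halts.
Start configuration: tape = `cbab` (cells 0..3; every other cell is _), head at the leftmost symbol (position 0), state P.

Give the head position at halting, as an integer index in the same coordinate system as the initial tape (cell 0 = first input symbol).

P | [c]bab   read c → write _, move R, go to P
P | _[b]ab   read b → write b, move R, go to P
P | _b[a]b   read a → write _, move L, go to P
P | _[b]_b   read b → write b, move R, go to P
P | _b[_]b
At halt the head is at cell 2.

2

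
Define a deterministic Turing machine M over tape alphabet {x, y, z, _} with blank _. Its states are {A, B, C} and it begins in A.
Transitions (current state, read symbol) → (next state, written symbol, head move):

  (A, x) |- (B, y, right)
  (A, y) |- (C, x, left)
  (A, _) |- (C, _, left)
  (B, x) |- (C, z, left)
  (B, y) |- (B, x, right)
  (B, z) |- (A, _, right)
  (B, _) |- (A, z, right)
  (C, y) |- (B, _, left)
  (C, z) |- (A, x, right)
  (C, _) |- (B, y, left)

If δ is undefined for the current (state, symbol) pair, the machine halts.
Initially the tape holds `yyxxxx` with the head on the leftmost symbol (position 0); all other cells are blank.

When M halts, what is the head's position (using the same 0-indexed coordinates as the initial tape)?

0

A | ____[y]yxxxx   read y → write x, move left, go to C
C | ___[_]xyxxxx   read _ → write y, move left, go to B
B | __[_]yxyxxxx   read _ → write z, move right, go to A
A | __z[y]xyxxxx   read y → write x, move left, go to C
C | __[z]xxyxxxx   read z → write x, move right, go to A
A | __x[x]xyxxxx   read x → write y, move right, go to B
B | __xy[x]yxxxx   read x → write z, move left, go to C
C | __x[y]zyxxxx   read y → write _, move left, go to B
B | __[x]_zyxxxx   read x → write z, move left, go to C
C | _[_]z_zyxxxx   read _ → write y, move left, go to B
B | [_]yz_zyxxxx   read _ → write z, move right, go to A
A | z[y]z_zyxxxx   read y → write x, move left, go to C
C | [z]xz_zyxxxx   read z → write x, move right, go to A
A | x[x]z_zyxxxx   read x → write y, move right, go to B
B | xy[z]_zyxxxx   read z → write _, move right, go to A
A | xy_[_]zyxxxx   read _ → write _, move left, go to C
C | xy[_]_zyxxxx   read _ → write y, move left, go to B
B | x[y]y_zyxxxx   read y → write x, move right, go to B
B | xx[y]_zyxxxx   read y → write x, move right, go to B
B | xxx[_]zyxxxx   read _ → write z, move right, go to A
A | xxxz[z]yxxxx
At halt the head is at cell 0.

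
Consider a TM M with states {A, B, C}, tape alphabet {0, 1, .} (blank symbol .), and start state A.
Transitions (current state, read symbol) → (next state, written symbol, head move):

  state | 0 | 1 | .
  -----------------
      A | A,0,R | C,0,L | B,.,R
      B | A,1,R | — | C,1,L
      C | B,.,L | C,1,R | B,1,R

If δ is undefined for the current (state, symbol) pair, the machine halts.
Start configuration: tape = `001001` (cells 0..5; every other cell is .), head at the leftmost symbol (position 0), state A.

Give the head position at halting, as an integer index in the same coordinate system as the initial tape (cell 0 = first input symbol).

state=A head=0 tape=[0]01001..   (A,0)→(A,0,R)
state=A head=1 tape=0[0]1001..   (A,0)→(A,0,R)
state=A head=2 tape=00[1]001..   (A,1)→(C,0,L)
state=C head=1 tape=0[0]0001..   (C,0)→(B,.,L)
state=B head=0 tape=[0].0001..   (B,0)→(A,1,R)
state=A head=1 tape=1[.]0001..   (A,.)→(B,.,R)
state=B head=2 tape=1.[0]001..   (B,0)→(A,1,R)
state=A head=3 tape=1.1[0]01..   (A,0)→(A,0,R)
state=A head=4 tape=1.10[0]1..   (A,0)→(A,0,R)
state=A head=5 tape=1.100[1]..   (A,1)→(C,0,L)
state=C head=4 tape=1.10[0]0..   (C,0)→(B,.,L)
state=B head=3 tape=1.1[0].0..   (B,0)→(A,1,R)
state=A head=4 tape=1.11[.]0..   (A,.)→(B,.,R)
state=B head=5 tape=1.11.[0]..   (B,0)→(A,1,R)
state=A head=6 tape=1.11.1[.].   (A,.)→(B,.,R)
state=B head=7 tape=1.11.1.[.]   (B,.)→(C,1,L)
state=C head=6 tape=1.11.1[.]1   (C,.)→(B,1,R)
state=B head=7 tape=1.11.11[1]
At halt the head is at cell 7.

7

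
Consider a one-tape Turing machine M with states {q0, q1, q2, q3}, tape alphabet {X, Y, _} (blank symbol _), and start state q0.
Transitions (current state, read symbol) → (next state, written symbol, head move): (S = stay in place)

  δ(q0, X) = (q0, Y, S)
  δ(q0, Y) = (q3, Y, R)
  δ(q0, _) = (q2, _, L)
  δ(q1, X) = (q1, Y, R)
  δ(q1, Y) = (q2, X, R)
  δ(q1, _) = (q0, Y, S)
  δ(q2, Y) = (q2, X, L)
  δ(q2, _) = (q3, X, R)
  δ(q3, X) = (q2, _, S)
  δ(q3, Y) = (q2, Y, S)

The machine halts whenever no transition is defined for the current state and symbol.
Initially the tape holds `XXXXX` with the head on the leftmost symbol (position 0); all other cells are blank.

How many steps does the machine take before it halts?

10

state=q0 head=0 tape=[X]XXXX_   (q0,X)→(q0,Y,S)
state=q0 head=0 tape=[Y]XXXX_   (q0,Y)→(q3,Y,R)
state=q3 head=1 tape=Y[X]XXX_   (q3,X)→(q2,_,S)
state=q2 head=1 tape=Y[_]XXX_   (q2,_)→(q3,X,R)
state=q3 head=2 tape=YX[X]XX_   (q3,X)→(q2,_,S)
state=q2 head=2 tape=YX[_]XX_   (q2,_)→(q3,X,R)
state=q3 head=3 tape=YXX[X]X_   (q3,X)→(q2,_,S)
state=q2 head=3 tape=YXX[_]X_   (q2,_)→(q3,X,R)
state=q3 head=4 tape=YXXX[X]_   (q3,X)→(q2,_,S)
state=q2 head=4 tape=YXXX[_]_   (q2,_)→(q3,X,R)
state=q3 head=5 tape=YXXXX[_]
M halts after 10 transitions.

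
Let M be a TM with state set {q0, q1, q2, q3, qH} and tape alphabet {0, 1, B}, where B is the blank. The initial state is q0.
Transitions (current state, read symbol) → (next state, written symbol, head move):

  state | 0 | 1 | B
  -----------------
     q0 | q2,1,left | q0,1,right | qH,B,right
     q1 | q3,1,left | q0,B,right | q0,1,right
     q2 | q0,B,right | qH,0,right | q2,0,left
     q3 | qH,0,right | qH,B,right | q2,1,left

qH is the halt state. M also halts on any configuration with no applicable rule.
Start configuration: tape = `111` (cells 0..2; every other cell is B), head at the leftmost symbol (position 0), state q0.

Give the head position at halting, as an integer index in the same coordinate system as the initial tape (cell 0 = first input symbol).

q0 | [1]11BB   read 1 → write 1, move right, go to q0
q0 | 1[1]1BB   read 1 → write 1, move right, go to q0
q0 | 11[1]BB   read 1 → write 1, move right, go to q0
q0 | 111[B]B   read B → write B, move right, go to qH
qH | 111B[B]
At halt the head is at cell 4.

4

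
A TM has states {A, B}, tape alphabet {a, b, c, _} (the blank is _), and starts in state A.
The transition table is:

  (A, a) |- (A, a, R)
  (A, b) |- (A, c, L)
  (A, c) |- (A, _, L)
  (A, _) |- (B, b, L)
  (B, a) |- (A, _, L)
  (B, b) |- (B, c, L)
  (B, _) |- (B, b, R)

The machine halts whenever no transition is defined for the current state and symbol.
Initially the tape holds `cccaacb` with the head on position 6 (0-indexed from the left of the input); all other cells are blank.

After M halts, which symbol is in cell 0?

_

state=A head=6 tape=___cccaac[b]   (A,b)→(A,c,L)
state=A head=5 tape=___cccaa[c]c   (A,c)→(A,_,L)
state=A head=4 tape=___ccca[a]_c   (A,a)→(A,a,R)
state=A head=5 tape=___cccaa[_]c   (A,_)→(B,b,L)
state=B head=4 tape=___ccca[a]bc   (B,a)→(A,_,L)
state=A head=3 tape=___ccc[a]_bc   (A,a)→(A,a,R)
state=A head=4 tape=___ccca[_]bc   (A,_)→(B,b,L)
state=B head=3 tape=___ccc[a]bbc   (B,a)→(A,_,L)
state=A head=2 tape=___cc[c]_bbc   (A,c)→(A,_,L)
state=A head=1 tape=___c[c]__bbc   (A,c)→(A,_,L)
state=A head=0 tape=___[c]___bbc   (A,c)→(A,_,L)
state=A head=-1 tape=__[_]____bbc   (A,_)→(B,b,L)
state=B head=-2 tape=_[_]b____bbc   (B,_)→(B,b,R)
state=B head=-1 tape=_b[b]____bbc   (B,b)→(B,c,L)
state=B head=-2 tape=_[b]c____bbc   (B,b)→(B,c,L)
state=B head=-3 tape=[_]cc____bbc   (B,_)→(B,b,R)
state=B head=-2 tape=b[c]c____bbc
Cell 0 holds _ when M halts.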